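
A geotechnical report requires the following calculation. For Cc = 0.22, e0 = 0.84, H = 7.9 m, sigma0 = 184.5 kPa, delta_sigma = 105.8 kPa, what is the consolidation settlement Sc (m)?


Result: 0.1859 m

Derivation:
Using Sc = Cc * H / (1 + e0) * log10((sigma0 + delta_sigma) / sigma0)
Stress ratio = (184.5 + 105.8) / 184.5 = 1.57344
log10(1.57344) = 0.196851
Cc * H / (1 + e0) = 0.22 * 7.9 / (1 + 0.84) = 0.944565
Sc = 0.944565 * 0.196851
Sc = 0.1859 m


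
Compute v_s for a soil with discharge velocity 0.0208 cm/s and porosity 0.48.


Using v_s = v_d / n
v_s = 0.0208 / 0.48
v_s = 0.04333 cm/s


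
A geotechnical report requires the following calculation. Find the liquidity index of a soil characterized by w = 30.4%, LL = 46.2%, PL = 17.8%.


First compute the plasticity index:
PI = LL - PL = 46.2 - 17.8 = 28.4
Then compute the liquidity index:
LI = (w - PL) / PI
LI = (30.4 - 17.8) / 28.4
LI = 0.444


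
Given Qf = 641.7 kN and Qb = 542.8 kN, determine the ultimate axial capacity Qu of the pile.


Using Qu = Qf + Qb
Qu = 641.7 + 542.8
Qu = 1184.5 kN


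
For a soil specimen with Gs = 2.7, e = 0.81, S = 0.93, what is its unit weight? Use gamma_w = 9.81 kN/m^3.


Result: 18.717 kN/m^3

Derivation:
Using gamma = gamma_w * (Gs + S*e) / (1 + e)
Numerator: Gs + S*e = 2.7 + 0.93*0.81 = 3.4533
Denominator: 1 + e = 1 + 0.81 = 1.81
gamma = 9.81 * 3.4533 / 1.81
gamma = 18.717 kN/m^3


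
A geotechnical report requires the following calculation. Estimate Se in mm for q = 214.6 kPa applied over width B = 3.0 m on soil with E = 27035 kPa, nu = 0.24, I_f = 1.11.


Using Se = q * B * (1 - nu^2) * I_f / E
1 - nu^2 = 1 - 0.24^2 = 0.9424
Se = 214.6 * 3.0 * 0.9424 * 1.11 / 27035
Se = 0.024911 m
Convert to mm: Se = 0.024911 * 1000 = 24.911 mm


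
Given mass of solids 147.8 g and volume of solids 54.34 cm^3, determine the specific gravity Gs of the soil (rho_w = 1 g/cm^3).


Result: 2.72

Derivation:
Using Gs = m_s / (V_s * rho_w)
Since rho_w = 1 g/cm^3:
Gs = 147.8 / 54.34
Gs = 2.72


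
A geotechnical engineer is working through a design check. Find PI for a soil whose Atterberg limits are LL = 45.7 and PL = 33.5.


Result: 12.2

Derivation:
Using PI = LL - PL
PI = 45.7 - 33.5
PI = 12.2


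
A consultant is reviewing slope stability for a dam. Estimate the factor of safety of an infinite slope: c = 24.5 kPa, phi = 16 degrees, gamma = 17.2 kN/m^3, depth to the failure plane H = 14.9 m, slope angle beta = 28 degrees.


Using Fs = c / (gamma*H*sin(beta)*cos(beta)) + tan(phi)/tan(beta)
Cohesion contribution = 24.5 / (17.2*14.9*sin(28)*cos(28))
Cohesion contribution = 0.230625
Friction contribution = tan(16)/tan(28) = 0.53929
Fs = 0.230625 + 0.53929
Fs = 0.77


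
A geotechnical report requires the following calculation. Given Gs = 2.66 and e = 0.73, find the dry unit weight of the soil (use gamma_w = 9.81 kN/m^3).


Result: 15.084 kN/m^3

Derivation:
Using gamma_d = Gs * gamma_w / (1 + e)
gamma_d = 2.66 * 9.81 / (1 + 0.73)
gamma_d = 2.66 * 9.81 / 1.73
gamma_d = 15.084 kN/m^3


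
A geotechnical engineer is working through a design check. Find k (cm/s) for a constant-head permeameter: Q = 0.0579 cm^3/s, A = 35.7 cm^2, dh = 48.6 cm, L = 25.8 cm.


Compute hydraulic gradient:
i = dh / L = 48.6 / 25.8 = 1.88372
Then apply Darcy's law:
k = Q / (A * i)
k = 0.0579 / (35.7 * 1.88372)
k = 0.0579 / 67.2488
k = 0.000861 cm/s


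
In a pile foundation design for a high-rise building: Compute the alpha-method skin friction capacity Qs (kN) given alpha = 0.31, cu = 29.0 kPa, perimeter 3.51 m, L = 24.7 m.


Using Qs = alpha * cu * perimeter * L
Qs = 0.31 * 29.0 * 3.51 * 24.7
Qs = 779.41 kN


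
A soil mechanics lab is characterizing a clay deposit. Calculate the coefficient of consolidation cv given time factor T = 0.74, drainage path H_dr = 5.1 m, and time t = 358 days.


Result: 0.05376 m^2/day

Derivation:
Using cv = T * H_dr^2 / t
H_dr^2 = 5.1^2 = 26.01
cv = 0.74 * 26.01 / 358
cv = 0.05376 m^2/day


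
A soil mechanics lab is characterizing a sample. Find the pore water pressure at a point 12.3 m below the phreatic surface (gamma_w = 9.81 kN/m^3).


Result: 120.66 kPa

Derivation:
Using u = gamma_w * h_w
u = 9.81 * 12.3
u = 120.66 kPa


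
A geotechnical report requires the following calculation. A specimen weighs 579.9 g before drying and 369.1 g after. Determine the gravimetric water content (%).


Using w = (m_wet - m_dry) / m_dry * 100
m_wet - m_dry = 579.9 - 369.1 = 210.8 g
w = 210.8 / 369.1 * 100
w = 57.11 %


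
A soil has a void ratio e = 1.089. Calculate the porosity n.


Result: 0.5213

Derivation:
Using the relation n = e / (1 + e)
n = 1.089 / (1 + 1.089)
n = 1.089 / 2.089
n = 0.5213


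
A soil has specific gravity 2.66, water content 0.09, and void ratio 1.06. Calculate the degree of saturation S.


Using S = Gs * w / e
S = 2.66 * 0.09 / 1.06
S = 0.2258


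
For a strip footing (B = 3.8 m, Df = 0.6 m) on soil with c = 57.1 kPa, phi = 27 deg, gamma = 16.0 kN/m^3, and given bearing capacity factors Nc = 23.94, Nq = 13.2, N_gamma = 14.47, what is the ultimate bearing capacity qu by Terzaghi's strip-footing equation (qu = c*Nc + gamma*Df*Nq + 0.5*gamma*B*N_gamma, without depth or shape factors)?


Compute qu = c*Nc + gamma*Df*Nq + 0.5*gamma*B*N_gamma
Term 1: 57.1 * 23.94 = 1366.974
Term 2: 16.0 * 0.6 * 13.2 = 126.72
Term 3: 0.5 * 16.0 * 3.8 * 14.47 = 439.888
qu = 1366.974 + 126.72 + 439.888
qu = 1933.58 kPa


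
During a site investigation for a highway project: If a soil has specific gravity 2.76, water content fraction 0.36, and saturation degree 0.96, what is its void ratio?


Using the relation e = Gs * w / S
e = 2.76 * 0.36 / 0.96
e = 1.035


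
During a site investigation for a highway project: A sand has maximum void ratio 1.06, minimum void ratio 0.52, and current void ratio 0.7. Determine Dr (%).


Using Dr = (e_max - e) / (e_max - e_min) * 100
e_max - e = 1.06 - 0.7 = 0.36
e_max - e_min = 1.06 - 0.52 = 0.54
Dr = 0.36 / 0.54 * 100
Dr = 66.67 %


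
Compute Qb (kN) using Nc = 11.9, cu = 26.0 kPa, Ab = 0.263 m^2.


Using Qb = Nc * cu * Ab
Qb = 11.9 * 26.0 * 0.263
Qb = 81.37 kN


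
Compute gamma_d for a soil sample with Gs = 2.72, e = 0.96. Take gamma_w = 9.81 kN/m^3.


Using gamma_d = Gs * gamma_w / (1 + e)
gamma_d = 2.72 * 9.81 / (1 + 0.96)
gamma_d = 2.72 * 9.81 / 1.96
gamma_d = 13.614 kN/m^3


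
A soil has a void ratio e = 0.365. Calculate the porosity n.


Result: 0.2674

Derivation:
Using the relation n = e / (1 + e)
n = 0.365 / (1 + 0.365)
n = 0.365 / 1.365
n = 0.2674


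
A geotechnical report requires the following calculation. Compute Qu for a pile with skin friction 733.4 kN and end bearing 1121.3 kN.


Result: 1854.7 kN

Derivation:
Using Qu = Qf + Qb
Qu = 733.4 + 1121.3
Qu = 1854.7 kN


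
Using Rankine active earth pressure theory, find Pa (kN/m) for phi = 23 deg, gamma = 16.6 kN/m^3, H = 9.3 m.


Compute active earth pressure coefficient:
Ka = tan^2(45 - phi/2) = tan^2(33.5) = 0.438092
Compute active force:
Pa = 0.5 * Ka * gamma * H^2
Pa = 0.5 * 0.438092 * 16.6 * 9.3^2
Pa = 314.49 kN/m


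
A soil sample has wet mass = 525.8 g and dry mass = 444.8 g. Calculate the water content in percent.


Result: 18.21 %

Derivation:
Using w = (m_wet - m_dry) / m_dry * 100
m_wet - m_dry = 525.8 - 444.8 = 81.0 g
w = 81.0 / 444.8 * 100
w = 18.21 %


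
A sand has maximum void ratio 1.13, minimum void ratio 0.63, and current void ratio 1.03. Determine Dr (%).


Result: 20.0 %

Derivation:
Using Dr = (e_max - e) / (e_max - e_min) * 100
e_max - e = 1.13 - 1.03 = 0.1
e_max - e_min = 1.13 - 0.63 = 0.5
Dr = 0.1 / 0.5 * 100
Dr = 20.0 %


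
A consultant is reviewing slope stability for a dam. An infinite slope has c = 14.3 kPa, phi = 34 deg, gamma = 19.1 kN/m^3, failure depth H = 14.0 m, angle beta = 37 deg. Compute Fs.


Using Fs = c / (gamma*H*sin(beta)*cos(beta)) + tan(phi)/tan(beta)
Cohesion contribution = 14.3 / (19.1*14.0*sin(37)*cos(37))
Cohesion contribution = 0.111266
Friction contribution = tan(34)/tan(37) = 0.895103
Fs = 0.111266 + 0.895103
Fs = 1.006


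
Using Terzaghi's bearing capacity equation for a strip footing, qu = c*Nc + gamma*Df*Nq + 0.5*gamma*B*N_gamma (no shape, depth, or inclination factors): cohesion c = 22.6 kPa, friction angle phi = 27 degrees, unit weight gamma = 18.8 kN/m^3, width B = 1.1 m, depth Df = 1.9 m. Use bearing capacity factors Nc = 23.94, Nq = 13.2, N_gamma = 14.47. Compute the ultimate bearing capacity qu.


Result: 1162.17 kPa

Derivation:
Compute qu = c*Nc + gamma*Df*Nq + 0.5*gamma*B*N_gamma
Term 1: 22.6 * 23.94 = 541.044
Term 2: 18.8 * 1.9 * 13.2 = 471.504
Term 3: 0.5 * 18.8 * 1.1 * 14.47 = 149.6198
qu = 541.044 + 471.504 + 149.6198
qu = 1162.17 kPa


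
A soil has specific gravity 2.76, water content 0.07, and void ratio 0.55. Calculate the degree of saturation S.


Using S = Gs * w / e
S = 2.76 * 0.07 / 0.55
S = 0.3513


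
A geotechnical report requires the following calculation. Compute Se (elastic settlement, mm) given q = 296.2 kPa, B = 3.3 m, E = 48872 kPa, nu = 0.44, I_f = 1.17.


Result: 18.87 mm

Derivation:
Using Se = q * B * (1 - nu^2) * I_f / E
1 - nu^2 = 1 - 0.44^2 = 0.8064
Se = 296.2 * 3.3 * 0.8064 * 1.17 / 48872
Se = 0.018870 m
Convert to mm: Se = 0.018870 * 1000 = 18.87 mm


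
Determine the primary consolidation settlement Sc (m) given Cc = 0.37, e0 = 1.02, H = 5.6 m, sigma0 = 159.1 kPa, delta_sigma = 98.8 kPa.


Result: 0.2152 m

Derivation:
Using Sc = Cc * H / (1 + e0) * log10((sigma0 + delta_sigma) / sigma0)
Stress ratio = (159.1 + 98.8) / 159.1 = 1.62099
log10(1.62099) = 0.209781
Cc * H / (1 + e0) = 0.37 * 5.6 / (1 + 1.02) = 1.02574
Sc = 1.02574 * 0.209781
Sc = 0.2152 m


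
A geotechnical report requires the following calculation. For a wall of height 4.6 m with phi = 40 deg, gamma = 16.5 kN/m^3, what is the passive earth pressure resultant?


Compute passive earth pressure coefficient:
Kp = tan^2(45 + phi/2) = tan^2(65.0) = 4.59891
Compute passive force:
Pp = 0.5 * Kp * gamma * H^2
Pp = 0.5 * 4.59891 * 16.5 * 4.6^2
Pp = 802.83 kN/m


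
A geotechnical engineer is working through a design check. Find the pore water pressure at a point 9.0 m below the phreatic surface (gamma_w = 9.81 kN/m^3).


Using u = gamma_w * h_w
u = 9.81 * 9.0
u = 88.29 kPa


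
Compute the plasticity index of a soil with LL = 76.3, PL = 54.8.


Using PI = LL - PL
PI = 76.3 - 54.8
PI = 21.5


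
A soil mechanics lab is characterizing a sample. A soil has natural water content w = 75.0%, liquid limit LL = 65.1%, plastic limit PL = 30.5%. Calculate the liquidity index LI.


Result: 1.286

Derivation:
First compute the plasticity index:
PI = LL - PL = 65.1 - 30.5 = 34.6
Then compute the liquidity index:
LI = (w - PL) / PI
LI = (75.0 - 30.5) / 34.6
LI = 1.286


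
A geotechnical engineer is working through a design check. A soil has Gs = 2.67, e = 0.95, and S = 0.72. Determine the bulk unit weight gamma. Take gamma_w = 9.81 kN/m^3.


Using gamma = gamma_w * (Gs + S*e) / (1 + e)
Numerator: Gs + S*e = 2.67 + 0.72*0.95 = 3.354
Denominator: 1 + e = 1 + 0.95 = 1.95
gamma = 9.81 * 3.354 / 1.95
gamma = 16.873 kN/m^3


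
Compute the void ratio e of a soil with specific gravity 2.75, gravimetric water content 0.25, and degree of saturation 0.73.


Result: 0.9418

Derivation:
Using the relation e = Gs * w / S
e = 2.75 * 0.25 / 0.73
e = 0.9418


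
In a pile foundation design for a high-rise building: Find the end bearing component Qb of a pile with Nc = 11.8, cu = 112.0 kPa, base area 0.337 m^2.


Result: 445.38 kN

Derivation:
Using Qb = Nc * cu * Ab
Qb = 11.8 * 112.0 * 0.337
Qb = 445.38 kN


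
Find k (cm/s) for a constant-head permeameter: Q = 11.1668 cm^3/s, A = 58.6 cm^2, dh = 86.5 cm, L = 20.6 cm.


Result: 0.045382 cm/s

Derivation:
Compute hydraulic gradient:
i = dh / L = 86.5 / 20.6 = 4.19903
Then apply Darcy's law:
k = Q / (A * i)
k = 11.1668 / (58.6 * 4.19903)
k = 11.1668 / 246.063
k = 0.045382 cm/s


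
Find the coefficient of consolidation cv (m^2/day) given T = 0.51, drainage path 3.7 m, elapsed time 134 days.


Using cv = T * H_dr^2 / t
H_dr^2 = 3.7^2 = 13.69
cv = 0.51 * 13.69 / 134
cv = 0.0521 m^2/day


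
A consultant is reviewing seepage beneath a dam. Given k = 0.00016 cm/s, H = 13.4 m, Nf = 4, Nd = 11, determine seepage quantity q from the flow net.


Convert k to m/s for unit consistency with H:
k = 0.00016 cm/s = 0.00016 / 100 m/s = 1.6e-06 m/s
Using q = k * H * Nf / Nd
Nf / Nd = 4 / 11 = 0.3636
q = 1.6e-06 * 13.4 * 0.3636
q = 7.796e-06 m^3/s per m


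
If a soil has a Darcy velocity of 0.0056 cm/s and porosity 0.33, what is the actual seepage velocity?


Result: 0.01697 cm/s

Derivation:
Using v_s = v_d / n
v_s = 0.0056 / 0.33
v_s = 0.01697 cm/s


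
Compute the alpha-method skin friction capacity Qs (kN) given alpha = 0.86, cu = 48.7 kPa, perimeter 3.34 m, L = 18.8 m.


Result: 2629.85 kN

Derivation:
Using Qs = alpha * cu * perimeter * L
Qs = 0.86 * 48.7 * 3.34 * 18.8
Qs = 2629.85 kN


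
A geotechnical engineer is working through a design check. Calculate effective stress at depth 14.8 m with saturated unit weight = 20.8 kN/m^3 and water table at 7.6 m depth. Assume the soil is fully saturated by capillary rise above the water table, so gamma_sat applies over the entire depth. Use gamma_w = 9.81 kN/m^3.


Result: 237.21 kPa

Derivation:
Total stress = gamma_sat * depth
sigma = 20.8 * 14.8 = 307.84 kPa
Pore water pressure u = gamma_w * (depth - d_wt)
u = 9.81 * (14.8 - 7.6) = 70.632 kPa
Effective stress = sigma - u
sigma' = 307.84 - 70.632 = 237.21 kPa


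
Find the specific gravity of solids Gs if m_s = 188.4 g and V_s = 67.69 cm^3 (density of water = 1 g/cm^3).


Using Gs = m_s / (V_s * rho_w)
Since rho_w = 1 g/cm^3:
Gs = 188.4 / 67.69
Gs = 2.783


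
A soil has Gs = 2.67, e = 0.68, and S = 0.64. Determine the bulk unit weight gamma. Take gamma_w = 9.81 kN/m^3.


Using gamma = gamma_w * (Gs + S*e) / (1 + e)
Numerator: Gs + S*e = 2.67 + 0.64*0.68 = 3.1052
Denominator: 1 + e = 1 + 0.68 = 1.68
gamma = 9.81 * 3.1052 / 1.68
gamma = 18.132 kN/m^3


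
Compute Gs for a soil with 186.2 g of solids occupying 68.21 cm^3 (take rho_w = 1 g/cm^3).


Result: 2.73

Derivation:
Using Gs = m_s / (V_s * rho_w)
Since rho_w = 1 g/cm^3:
Gs = 186.2 / 68.21
Gs = 2.73


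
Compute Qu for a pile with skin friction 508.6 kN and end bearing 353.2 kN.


Using Qu = Qf + Qb
Qu = 508.6 + 353.2
Qu = 861.8 kN


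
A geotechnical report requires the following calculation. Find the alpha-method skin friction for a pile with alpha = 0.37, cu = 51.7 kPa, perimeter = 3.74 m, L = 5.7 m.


Using Qs = alpha * cu * perimeter * L
Qs = 0.37 * 51.7 * 3.74 * 5.7
Qs = 407.79 kN


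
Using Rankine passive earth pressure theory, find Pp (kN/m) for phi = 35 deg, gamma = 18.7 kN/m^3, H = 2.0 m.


Compute passive earth pressure coefficient:
Kp = tan^2(45 + phi/2) = tan^2(62.5) = 3.690172
Compute passive force:
Pp = 0.5 * Kp * gamma * H^2
Pp = 0.5 * 3.690172 * 18.7 * 2.0^2
Pp = 138.01 kN/m


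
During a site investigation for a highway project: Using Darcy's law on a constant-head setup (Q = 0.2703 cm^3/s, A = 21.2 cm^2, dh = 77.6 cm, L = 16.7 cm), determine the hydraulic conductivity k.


Compute hydraulic gradient:
i = dh / L = 77.6 / 16.7 = 4.64671
Then apply Darcy's law:
k = Q / (A * i)
k = 0.2703 / (21.2 * 4.64671)
k = 0.2703 / 98.5102
k = 0.002744 cm/s


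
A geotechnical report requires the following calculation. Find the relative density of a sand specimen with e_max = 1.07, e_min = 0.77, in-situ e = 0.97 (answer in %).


Result: 33.33 %

Derivation:
Using Dr = (e_max - e) / (e_max - e_min) * 100
e_max - e = 1.07 - 0.97 = 0.1
e_max - e_min = 1.07 - 0.77 = 0.3
Dr = 0.1 / 0.3 * 100
Dr = 33.33 %


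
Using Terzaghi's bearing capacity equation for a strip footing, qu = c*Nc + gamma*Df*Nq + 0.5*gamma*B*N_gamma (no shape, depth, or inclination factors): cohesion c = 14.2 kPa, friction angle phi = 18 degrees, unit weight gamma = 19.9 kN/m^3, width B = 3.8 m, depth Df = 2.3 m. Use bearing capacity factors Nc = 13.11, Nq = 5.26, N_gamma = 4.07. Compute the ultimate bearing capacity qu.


Compute qu = c*Nc + gamma*Df*Nq + 0.5*gamma*B*N_gamma
Term 1: 14.2 * 13.11 = 186.162
Term 2: 19.9 * 2.3 * 5.26 = 240.7502
Term 3: 0.5 * 19.9 * 3.8 * 4.07 = 153.8867
qu = 186.162 + 240.7502 + 153.8867
qu = 580.8 kPa


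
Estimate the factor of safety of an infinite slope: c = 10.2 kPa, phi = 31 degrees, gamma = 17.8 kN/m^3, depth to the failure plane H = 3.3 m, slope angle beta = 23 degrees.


Result: 1.898

Derivation:
Using Fs = c / (gamma*H*sin(beta)*cos(beta)) + tan(phi)/tan(beta)
Cohesion contribution = 10.2 / (17.8*3.3*sin(23)*cos(23))
Cohesion contribution = 0.482794
Friction contribution = tan(31)/tan(23) = 1.41554
Fs = 0.482794 + 1.41554
Fs = 1.898


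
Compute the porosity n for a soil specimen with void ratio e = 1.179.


Using the relation n = e / (1 + e)
n = 1.179 / (1 + 1.179)
n = 1.179 / 2.179
n = 0.5411


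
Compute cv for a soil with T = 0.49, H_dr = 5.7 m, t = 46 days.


Result: 0.34609 m^2/day

Derivation:
Using cv = T * H_dr^2 / t
H_dr^2 = 5.7^2 = 32.49
cv = 0.49 * 32.49 / 46
cv = 0.34609 m^2/day


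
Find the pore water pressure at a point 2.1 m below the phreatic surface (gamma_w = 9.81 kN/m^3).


Using u = gamma_w * h_w
u = 9.81 * 2.1
u = 20.6 kPa


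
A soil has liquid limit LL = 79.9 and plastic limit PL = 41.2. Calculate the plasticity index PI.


Using PI = LL - PL
PI = 79.9 - 41.2
PI = 38.7


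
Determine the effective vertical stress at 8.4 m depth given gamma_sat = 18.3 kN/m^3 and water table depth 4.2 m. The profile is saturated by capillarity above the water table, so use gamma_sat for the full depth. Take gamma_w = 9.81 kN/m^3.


Total stress = gamma_sat * depth
sigma = 18.3 * 8.4 = 153.72 kPa
Pore water pressure u = gamma_w * (depth - d_wt)
u = 9.81 * (8.4 - 4.2) = 41.202 kPa
Effective stress = sigma - u
sigma' = 153.72 - 41.202 = 112.52 kPa


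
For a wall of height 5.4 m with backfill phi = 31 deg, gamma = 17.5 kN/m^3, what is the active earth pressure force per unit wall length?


Compute active earth pressure coefficient:
Ka = tan^2(45 - phi/2) = tan^2(29.5) = 0.320099
Compute active force:
Pa = 0.5 * Ka * gamma * H^2
Pa = 0.5 * 0.320099 * 17.5 * 5.4^2
Pa = 81.67 kN/m


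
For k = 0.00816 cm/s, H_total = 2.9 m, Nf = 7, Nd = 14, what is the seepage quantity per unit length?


Convert k to m/s for unit consistency with H:
k = 0.00816 cm/s = 0.00816 / 100 m/s = 8.16e-05 m/s
Using q = k * H * Nf / Nd
Nf / Nd = 7 / 14 = 0.5
q = 8.16e-05 * 2.9 * 0.5
q = 0.0001183 m^3/s per m


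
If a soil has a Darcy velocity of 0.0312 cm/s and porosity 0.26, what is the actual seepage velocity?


Using v_s = v_d / n
v_s = 0.0312 / 0.26
v_s = 0.12 cm/s


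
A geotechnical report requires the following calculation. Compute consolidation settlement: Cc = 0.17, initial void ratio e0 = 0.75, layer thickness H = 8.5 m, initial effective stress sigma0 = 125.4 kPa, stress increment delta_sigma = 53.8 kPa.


Using Sc = Cc * H / (1 + e0) * log10((sigma0 + delta_sigma) / sigma0)
Stress ratio = (125.4 + 53.8) / 125.4 = 1.42903
log10(1.42903) = 0.15504
Cc * H / (1 + e0) = 0.17 * 8.5 / (1 + 0.75) = 0.825714
Sc = 0.825714 * 0.15504
Sc = 0.128 m


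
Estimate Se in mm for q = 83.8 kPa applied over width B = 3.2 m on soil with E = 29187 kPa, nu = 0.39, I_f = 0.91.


Using Se = q * B * (1 - nu^2) * I_f / E
1 - nu^2 = 1 - 0.39^2 = 0.8479
Se = 83.8 * 3.2 * 0.8479 * 0.91 / 29187
Se = 0.007089 m
Convert to mm: Se = 0.007089 * 1000 = 7.089 mm


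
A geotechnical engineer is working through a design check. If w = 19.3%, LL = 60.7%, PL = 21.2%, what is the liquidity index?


First compute the plasticity index:
PI = LL - PL = 60.7 - 21.2 = 39.5
Then compute the liquidity index:
LI = (w - PL) / PI
LI = (19.3 - 21.2) / 39.5
LI = -0.048


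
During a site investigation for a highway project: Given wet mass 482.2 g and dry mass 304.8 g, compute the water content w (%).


Using w = (m_wet - m_dry) / m_dry * 100
m_wet - m_dry = 482.2 - 304.8 = 177.4 g
w = 177.4 / 304.8 * 100
w = 58.2 %


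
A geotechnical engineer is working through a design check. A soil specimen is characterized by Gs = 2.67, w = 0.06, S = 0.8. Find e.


Using the relation e = Gs * w / S
e = 2.67 * 0.06 / 0.8
e = 0.2002


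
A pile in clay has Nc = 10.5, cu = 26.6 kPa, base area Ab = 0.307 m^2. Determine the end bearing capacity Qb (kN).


Result: 85.75 kN

Derivation:
Using Qb = Nc * cu * Ab
Qb = 10.5 * 26.6 * 0.307
Qb = 85.75 kN


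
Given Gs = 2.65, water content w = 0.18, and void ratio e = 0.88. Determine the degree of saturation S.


Using S = Gs * w / e
S = 2.65 * 0.18 / 0.88
S = 0.542


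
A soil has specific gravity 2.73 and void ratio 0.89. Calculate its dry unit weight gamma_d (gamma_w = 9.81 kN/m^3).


Result: 14.17 kN/m^3

Derivation:
Using gamma_d = Gs * gamma_w / (1 + e)
gamma_d = 2.73 * 9.81 / (1 + 0.89)
gamma_d = 2.73 * 9.81 / 1.89
gamma_d = 14.17 kN/m^3


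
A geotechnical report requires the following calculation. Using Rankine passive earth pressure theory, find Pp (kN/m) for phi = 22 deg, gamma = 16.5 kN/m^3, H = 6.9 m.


Compute passive earth pressure coefficient:
Kp = tan^2(45 + phi/2) = tan^2(56.0) = 2.197987
Compute passive force:
Pp = 0.5 * Kp * gamma * H^2
Pp = 0.5 * 2.197987 * 16.5 * 6.9^2
Pp = 863.33 kN/m


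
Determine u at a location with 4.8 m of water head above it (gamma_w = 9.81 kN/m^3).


Result: 47.09 kPa

Derivation:
Using u = gamma_w * h_w
u = 9.81 * 4.8
u = 47.09 kPa


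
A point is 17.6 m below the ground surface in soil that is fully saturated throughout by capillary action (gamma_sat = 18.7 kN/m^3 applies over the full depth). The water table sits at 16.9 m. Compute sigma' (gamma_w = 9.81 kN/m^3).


Result: 322.25 kPa

Derivation:
Total stress = gamma_sat * depth
sigma = 18.7 * 17.6 = 329.12 kPa
Pore water pressure u = gamma_w * (depth - d_wt)
u = 9.81 * (17.6 - 16.9) = 6.867 kPa
Effective stress = sigma - u
sigma' = 329.12 - 6.867 = 322.25 kPa


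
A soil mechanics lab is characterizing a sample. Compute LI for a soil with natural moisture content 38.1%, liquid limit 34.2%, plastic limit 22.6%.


First compute the plasticity index:
PI = LL - PL = 34.2 - 22.6 = 11.6
Then compute the liquidity index:
LI = (w - PL) / PI
LI = (38.1 - 22.6) / 11.6
LI = 1.336


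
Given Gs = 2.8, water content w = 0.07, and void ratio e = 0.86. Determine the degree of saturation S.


Using S = Gs * w / e
S = 2.8 * 0.07 / 0.86
S = 0.2279


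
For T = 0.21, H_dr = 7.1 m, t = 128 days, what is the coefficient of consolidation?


Using cv = T * H_dr^2 / t
H_dr^2 = 7.1^2 = 50.41
cv = 0.21 * 50.41 / 128
cv = 0.0827 m^2/day


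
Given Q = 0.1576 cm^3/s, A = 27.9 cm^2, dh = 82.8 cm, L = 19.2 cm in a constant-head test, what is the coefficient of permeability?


Result: 0.00131 cm/s

Derivation:
Compute hydraulic gradient:
i = dh / L = 82.8 / 19.2 = 4.3125
Then apply Darcy's law:
k = Q / (A * i)
k = 0.1576 / (27.9 * 4.3125)
k = 0.1576 / 120.319
k = 0.00131 cm/s


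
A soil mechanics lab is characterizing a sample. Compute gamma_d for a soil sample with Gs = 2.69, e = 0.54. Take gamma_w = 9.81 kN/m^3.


Using gamma_d = Gs * gamma_w / (1 + e)
gamma_d = 2.69 * 9.81 / (1 + 0.54)
gamma_d = 2.69 * 9.81 / 1.54
gamma_d = 17.136 kN/m^3


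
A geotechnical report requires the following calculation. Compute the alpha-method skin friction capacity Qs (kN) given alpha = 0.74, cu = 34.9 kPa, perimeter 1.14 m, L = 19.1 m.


Using Qs = alpha * cu * perimeter * L
Qs = 0.74 * 34.9 * 1.14 * 19.1
Qs = 562.34 kN


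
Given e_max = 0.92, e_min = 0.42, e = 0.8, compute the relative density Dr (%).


Using Dr = (e_max - e) / (e_max - e_min) * 100
e_max - e = 0.92 - 0.8 = 0.12
e_max - e_min = 0.92 - 0.42 = 0.5
Dr = 0.12 / 0.5 * 100
Dr = 24.0 %


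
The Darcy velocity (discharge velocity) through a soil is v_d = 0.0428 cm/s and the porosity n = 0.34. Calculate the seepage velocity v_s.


Result: 0.12588 cm/s

Derivation:
Using v_s = v_d / n
v_s = 0.0428 / 0.34
v_s = 0.12588 cm/s


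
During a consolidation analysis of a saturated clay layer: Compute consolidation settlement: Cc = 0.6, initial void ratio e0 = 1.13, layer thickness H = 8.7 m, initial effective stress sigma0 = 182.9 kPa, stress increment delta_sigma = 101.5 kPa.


Result: 0.4698 m

Derivation:
Using Sc = Cc * H / (1 + e0) * log10((sigma0 + delta_sigma) / sigma0)
Stress ratio = (182.9 + 101.5) / 182.9 = 1.55495
log10(1.55495) = 0.191716
Cc * H / (1 + e0) = 0.6 * 8.7 / (1 + 1.13) = 2.4507
Sc = 2.4507 * 0.191716
Sc = 0.4698 m


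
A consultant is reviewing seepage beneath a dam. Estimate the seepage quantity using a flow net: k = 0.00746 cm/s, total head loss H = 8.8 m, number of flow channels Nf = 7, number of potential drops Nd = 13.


Convert k to m/s for unit consistency with H:
k = 0.00746 cm/s = 0.00746 / 100 m/s = 7.46e-05 m/s
Using q = k * H * Nf / Nd
Nf / Nd = 7 / 13 = 0.5385
q = 7.46e-05 * 8.8 * 0.5385
q = 0.0003535 m^3/s per m


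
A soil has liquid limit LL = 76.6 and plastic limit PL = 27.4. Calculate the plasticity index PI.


Result: 49.2

Derivation:
Using PI = LL - PL
PI = 76.6 - 27.4
PI = 49.2


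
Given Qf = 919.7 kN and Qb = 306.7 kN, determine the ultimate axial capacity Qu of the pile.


Using Qu = Qf + Qb
Qu = 919.7 + 306.7
Qu = 1226.4 kN


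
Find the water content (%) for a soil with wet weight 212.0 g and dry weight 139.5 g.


Result: 51.97 %

Derivation:
Using w = (m_wet - m_dry) / m_dry * 100
m_wet - m_dry = 212.0 - 139.5 = 72.5 g
w = 72.5 / 139.5 * 100
w = 51.97 %


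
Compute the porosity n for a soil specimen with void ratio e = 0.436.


Result: 0.3036

Derivation:
Using the relation n = e / (1 + e)
n = 0.436 / (1 + 0.436)
n = 0.436 / 1.436
n = 0.3036


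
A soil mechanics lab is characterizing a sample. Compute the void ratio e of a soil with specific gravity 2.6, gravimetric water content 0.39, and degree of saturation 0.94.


Result: 1.0787

Derivation:
Using the relation e = Gs * w / S
e = 2.6 * 0.39 / 0.94
e = 1.0787


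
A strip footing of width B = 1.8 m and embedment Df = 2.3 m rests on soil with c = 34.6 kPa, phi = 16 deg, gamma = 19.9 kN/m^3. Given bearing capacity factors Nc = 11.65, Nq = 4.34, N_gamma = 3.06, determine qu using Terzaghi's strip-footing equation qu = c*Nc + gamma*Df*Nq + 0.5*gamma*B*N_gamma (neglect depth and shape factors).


Compute qu = c*Nc + gamma*Df*Nq + 0.5*gamma*B*N_gamma
Term 1: 34.6 * 11.65 = 403.09
Term 2: 19.9 * 2.3 * 4.34 = 198.6418
Term 3: 0.5 * 19.9 * 1.8 * 3.06 = 54.8046
qu = 403.09 + 198.6418 + 54.8046
qu = 656.54 kPa


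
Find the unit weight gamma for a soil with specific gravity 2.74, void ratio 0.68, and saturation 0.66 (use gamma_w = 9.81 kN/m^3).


Using gamma = gamma_w * (Gs + S*e) / (1 + e)
Numerator: Gs + S*e = 2.74 + 0.66*0.68 = 3.1888
Denominator: 1 + e = 1 + 0.68 = 1.68
gamma = 9.81 * 3.1888 / 1.68
gamma = 18.62 kN/m^3


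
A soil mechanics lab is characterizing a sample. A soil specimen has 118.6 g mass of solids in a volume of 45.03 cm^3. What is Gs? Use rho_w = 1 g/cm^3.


Using Gs = m_s / (V_s * rho_w)
Since rho_w = 1 g/cm^3:
Gs = 118.6 / 45.03
Gs = 2.634


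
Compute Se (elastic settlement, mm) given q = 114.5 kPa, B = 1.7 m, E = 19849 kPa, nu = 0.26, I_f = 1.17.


Using Se = q * B * (1 - nu^2) * I_f / E
1 - nu^2 = 1 - 0.26^2 = 0.9324
Se = 114.5 * 1.7 * 0.9324 * 1.17 / 19849
Se = 0.010698 m
Convert to mm: Se = 0.010698 * 1000 = 10.698 mm


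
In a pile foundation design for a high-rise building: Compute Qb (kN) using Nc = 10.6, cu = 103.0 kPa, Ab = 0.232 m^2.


Using Qb = Nc * cu * Ab
Qb = 10.6 * 103.0 * 0.232
Qb = 253.3 kN


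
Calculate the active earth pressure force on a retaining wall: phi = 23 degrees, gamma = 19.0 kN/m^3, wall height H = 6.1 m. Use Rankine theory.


Compute active earth pressure coefficient:
Ka = tan^2(45 - phi/2) = tan^2(33.5) = 0.438092
Compute active force:
Pa = 0.5 * Ka * gamma * H^2
Pa = 0.5 * 0.438092 * 19.0 * 6.1^2
Pa = 154.86 kN/m


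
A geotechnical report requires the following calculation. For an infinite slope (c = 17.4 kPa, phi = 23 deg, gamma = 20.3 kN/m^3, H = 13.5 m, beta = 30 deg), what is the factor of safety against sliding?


Result: 0.882

Derivation:
Using Fs = c / (gamma*H*sin(beta)*cos(beta)) + tan(phi)/tan(beta)
Cohesion contribution = 17.4 / (20.3*13.5*sin(30)*cos(30))
Cohesion contribution = 0.146629
Friction contribution = tan(23)/tan(30) = 0.735212
Fs = 0.146629 + 0.735212
Fs = 0.882


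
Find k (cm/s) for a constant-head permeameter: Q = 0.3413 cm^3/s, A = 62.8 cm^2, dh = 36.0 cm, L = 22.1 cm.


Compute hydraulic gradient:
i = dh / L = 36.0 / 22.1 = 1.62896
Then apply Darcy's law:
k = Q / (A * i)
k = 0.3413 / (62.8 * 1.62896)
k = 0.3413 / 102.299
k = 0.003336 cm/s


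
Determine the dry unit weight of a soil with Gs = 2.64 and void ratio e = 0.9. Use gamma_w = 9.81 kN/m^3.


Using gamma_d = Gs * gamma_w / (1 + e)
gamma_d = 2.64 * 9.81 / (1 + 0.9)
gamma_d = 2.64 * 9.81 / 1.9
gamma_d = 13.631 kN/m^3


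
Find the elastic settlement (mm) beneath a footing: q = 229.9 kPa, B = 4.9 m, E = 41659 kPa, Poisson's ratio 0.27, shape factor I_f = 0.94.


Using Se = q * B * (1 - nu^2) * I_f / E
1 - nu^2 = 1 - 0.27^2 = 0.9271
Se = 229.9 * 4.9 * 0.9271 * 0.94 / 41659
Se = 0.023566 m
Convert to mm: Se = 0.023566 * 1000 = 23.566 mm


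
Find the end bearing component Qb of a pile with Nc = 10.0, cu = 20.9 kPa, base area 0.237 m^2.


Using Qb = Nc * cu * Ab
Qb = 10.0 * 20.9 * 0.237
Qb = 49.53 kN


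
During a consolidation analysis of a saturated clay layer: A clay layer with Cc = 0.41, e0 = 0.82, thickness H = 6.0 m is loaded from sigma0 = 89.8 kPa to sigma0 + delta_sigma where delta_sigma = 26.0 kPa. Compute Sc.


Using Sc = Cc * H / (1 + e0) * log10((sigma0 + delta_sigma) / sigma0)
Stress ratio = (89.8 + 26.0) / 89.8 = 1.28953
log10(1.28953) = 0.110432
Cc * H / (1 + e0) = 0.41 * 6.0 / (1 + 0.82) = 1.35165
Sc = 1.35165 * 0.110432
Sc = 0.1493 m


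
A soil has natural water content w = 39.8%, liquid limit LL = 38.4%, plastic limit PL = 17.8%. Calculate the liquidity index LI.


First compute the plasticity index:
PI = LL - PL = 38.4 - 17.8 = 20.6
Then compute the liquidity index:
LI = (w - PL) / PI
LI = (39.8 - 17.8) / 20.6
LI = 1.068


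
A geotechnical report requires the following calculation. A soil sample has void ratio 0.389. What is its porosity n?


Using the relation n = e / (1 + e)
n = 0.389 / (1 + 0.389)
n = 0.389 / 1.389
n = 0.2801


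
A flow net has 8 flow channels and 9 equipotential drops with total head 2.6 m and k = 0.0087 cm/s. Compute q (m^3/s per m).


Result: 0.0002011 m^3/s per m

Derivation:
Convert k to m/s for unit consistency with H:
k = 0.0087 cm/s = 0.0087 / 100 m/s = 8.7e-05 m/s
Using q = k * H * Nf / Nd
Nf / Nd = 8 / 9 = 0.8889
q = 8.7e-05 * 2.6 * 0.8889
q = 0.0002011 m^3/s per m


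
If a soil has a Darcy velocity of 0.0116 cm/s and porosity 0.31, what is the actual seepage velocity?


Result: 0.03742 cm/s

Derivation:
Using v_s = v_d / n
v_s = 0.0116 / 0.31
v_s = 0.03742 cm/s


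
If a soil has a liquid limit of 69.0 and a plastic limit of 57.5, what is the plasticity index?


Using PI = LL - PL
PI = 69.0 - 57.5
PI = 11.5


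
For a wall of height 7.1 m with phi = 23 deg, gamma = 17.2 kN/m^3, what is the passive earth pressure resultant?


Result: 989.58 kN/m

Derivation:
Compute passive earth pressure coefficient:
Kp = tan^2(45 + phi/2) = tan^2(56.5) = 2.282623
Compute passive force:
Pp = 0.5 * Kp * gamma * H^2
Pp = 0.5 * 2.282623 * 17.2 * 7.1^2
Pp = 989.58 kN/m


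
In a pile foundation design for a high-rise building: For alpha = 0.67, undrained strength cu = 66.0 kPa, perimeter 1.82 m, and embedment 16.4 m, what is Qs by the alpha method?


Using Qs = alpha * cu * perimeter * L
Qs = 0.67 * 66.0 * 1.82 * 16.4
Qs = 1319.88 kN


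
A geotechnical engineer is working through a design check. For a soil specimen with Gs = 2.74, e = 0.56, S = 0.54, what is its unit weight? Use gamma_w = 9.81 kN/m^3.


Using gamma = gamma_w * (Gs + S*e) / (1 + e)
Numerator: Gs + S*e = 2.74 + 0.54*0.56 = 3.0424
Denominator: 1 + e = 1 + 0.56 = 1.56
gamma = 9.81 * 3.0424 / 1.56
gamma = 19.132 kN/m^3


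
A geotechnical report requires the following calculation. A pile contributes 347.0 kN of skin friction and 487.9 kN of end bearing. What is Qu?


Using Qu = Qf + Qb
Qu = 347.0 + 487.9
Qu = 834.9 kN


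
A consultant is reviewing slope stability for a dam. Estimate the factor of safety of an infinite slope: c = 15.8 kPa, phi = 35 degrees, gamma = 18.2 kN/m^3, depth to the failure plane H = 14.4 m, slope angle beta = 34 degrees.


Result: 1.168

Derivation:
Using Fs = c / (gamma*H*sin(beta)*cos(beta)) + tan(phi)/tan(beta)
Cohesion contribution = 15.8 / (18.2*14.4*sin(34)*cos(34))
Cohesion contribution = 0.130043
Friction contribution = tan(35)/tan(34) = 1.0381
Fs = 0.130043 + 1.0381
Fs = 1.168


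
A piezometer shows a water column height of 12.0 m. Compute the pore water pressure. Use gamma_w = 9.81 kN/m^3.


Using u = gamma_w * h_w
u = 9.81 * 12.0
u = 117.72 kPa


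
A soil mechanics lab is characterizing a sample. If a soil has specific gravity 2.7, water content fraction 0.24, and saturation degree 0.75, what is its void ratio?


Using the relation e = Gs * w / S
e = 2.7 * 0.24 / 0.75
e = 0.864


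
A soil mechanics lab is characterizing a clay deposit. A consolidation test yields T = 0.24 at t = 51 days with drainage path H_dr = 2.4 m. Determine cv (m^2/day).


Result: 0.02711 m^2/day

Derivation:
Using cv = T * H_dr^2 / t
H_dr^2 = 2.4^2 = 5.76
cv = 0.24 * 5.76 / 51
cv = 0.02711 m^2/day


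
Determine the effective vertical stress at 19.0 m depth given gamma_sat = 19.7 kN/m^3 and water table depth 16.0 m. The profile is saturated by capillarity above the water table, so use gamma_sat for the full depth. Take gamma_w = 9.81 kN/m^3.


Total stress = gamma_sat * depth
sigma = 19.7 * 19.0 = 374.3 kPa
Pore water pressure u = gamma_w * (depth - d_wt)
u = 9.81 * (19.0 - 16.0) = 29.43 kPa
Effective stress = sigma - u
sigma' = 374.3 - 29.43 = 344.87 kPa


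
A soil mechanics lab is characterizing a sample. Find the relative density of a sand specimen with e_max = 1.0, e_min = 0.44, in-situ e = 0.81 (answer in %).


Using Dr = (e_max - e) / (e_max - e_min) * 100
e_max - e = 1.0 - 0.81 = 0.19
e_max - e_min = 1.0 - 0.44 = 0.56
Dr = 0.19 / 0.56 * 100
Dr = 33.93 %


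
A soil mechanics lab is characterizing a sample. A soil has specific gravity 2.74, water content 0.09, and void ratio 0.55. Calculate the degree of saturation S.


Using S = Gs * w / e
S = 2.74 * 0.09 / 0.55
S = 0.4484


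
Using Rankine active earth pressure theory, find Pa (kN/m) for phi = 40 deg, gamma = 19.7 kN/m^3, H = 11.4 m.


Result: 278.35 kN/m

Derivation:
Compute active earth pressure coefficient:
Ka = tan^2(45 - phi/2) = tan^2(25.0) = 0.217443
Compute active force:
Pa = 0.5 * Ka * gamma * H^2
Pa = 0.5 * 0.217443 * 19.7 * 11.4^2
Pa = 278.35 kN/m


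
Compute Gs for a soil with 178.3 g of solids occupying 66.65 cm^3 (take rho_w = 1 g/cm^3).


Result: 2.675

Derivation:
Using Gs = m_s / (V_s * rho_w)
Since rho_w = 1 g/cm^3:
Gs = 178.3 / 66.65
Gs = 2.675


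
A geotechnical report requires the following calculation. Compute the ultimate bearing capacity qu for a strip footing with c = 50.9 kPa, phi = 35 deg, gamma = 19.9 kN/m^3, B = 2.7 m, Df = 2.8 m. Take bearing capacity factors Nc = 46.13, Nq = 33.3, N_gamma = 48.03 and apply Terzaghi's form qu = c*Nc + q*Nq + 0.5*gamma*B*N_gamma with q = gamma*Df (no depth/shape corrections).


Compute qu = c*Nc + gamma*Df*Nq + 0.5*gamma*B*N_gamma
Term 1: 50.9 * 46.13 = 2348.017
Term 2: 19.9 * 2.8 * 33.3 = 1855.476
Term 3: 0.5 * 19.9 * 2.7 * 48.03 = 1290.32595
qu = 2348.017 + 1855.476 + 1290.32595
qu = 5493.82 kPa


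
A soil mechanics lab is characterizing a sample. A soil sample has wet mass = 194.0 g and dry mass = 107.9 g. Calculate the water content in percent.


Using w = (m_wet - m_dry) / m_dry * 100
m_wet - m_dry = 194.0 - 107.9 = 86.1 g
w = 86.1 / 107.9 * 100
w = 79.8 %


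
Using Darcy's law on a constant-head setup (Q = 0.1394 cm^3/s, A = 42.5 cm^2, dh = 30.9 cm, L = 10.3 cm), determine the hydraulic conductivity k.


Result: 0.001093 cm/s

Derivation:
Compute hydraulic gradient:
i = dh / L = 30.9 / 10.3 = 3
Then apply Darcy's law:
k = Q / (A * i)
k = 0.1394 / (42.5 * 3)
k = 0.1394 / 127.5
k = 0.001093 cm/s


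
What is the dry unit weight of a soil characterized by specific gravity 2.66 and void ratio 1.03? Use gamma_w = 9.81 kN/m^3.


Using gamma_d = Gs * gamma_w / (1 + e)
gamma_d = 2.66 * 9.81 / (1 + 1.03)
gamma_d = 2.66 * 9.81 / 2.03
gamma_d = 12.854 kN/m^3


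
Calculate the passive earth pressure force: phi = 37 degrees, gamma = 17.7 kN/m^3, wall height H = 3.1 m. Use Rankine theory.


Result: 342.13 kN/m

Derivation:
Compute passive earth pressure coefficient:
Kp = tan^2(45 + phi/2) = tan^2(63.5) = 4.022791
Compute passive force:
Pp = 0.5 * Kp * gamma * H^2
Pp = 0.5 * 4.022791 * 17.7 * 3.1^2
Pp = 342.13 kN/m


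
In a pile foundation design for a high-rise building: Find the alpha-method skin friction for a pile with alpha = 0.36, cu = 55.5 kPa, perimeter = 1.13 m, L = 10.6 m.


Using Qs = alpha * cu * perimeter * L
Qs = 0.36 * 55.5 * 1.13 * 10.6
Qs = 239.32 kN


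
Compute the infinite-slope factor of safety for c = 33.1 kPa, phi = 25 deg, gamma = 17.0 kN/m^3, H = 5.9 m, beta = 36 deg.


Using Fs = c / (gamma*H*sin(beta)*cos(beta)) + tan(phi)/tan(beta)
Cohesion contribution = 33.1 / (17.0*5.9*sin(36)*cos(36))
Cohesion contribution = 0.693986
Friction contribution = tan(25)/tan(36) = 0.641817
Fs = 0.693986 + 0.641817
Fs = 1.336


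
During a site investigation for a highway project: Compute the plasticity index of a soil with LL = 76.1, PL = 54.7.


Result: 21.4

Derivation:
Using PI = LL - PL
PI = 76.1 - 54.7
PI = 21.4


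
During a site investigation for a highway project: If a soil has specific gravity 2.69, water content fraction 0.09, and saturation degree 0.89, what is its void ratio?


Using the relation e = Gs * w / S
e = 2.69 * 0.09 / 0.89
e = 0.272


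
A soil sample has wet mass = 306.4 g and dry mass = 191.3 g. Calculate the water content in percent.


Using w = (m_wet - m_dry) / m_dry * 100
m_wet - m_dry = 306.4 - 191.3 = 115.1 g
w = 115.1 / 191.3 * 100
w = 60.17 %


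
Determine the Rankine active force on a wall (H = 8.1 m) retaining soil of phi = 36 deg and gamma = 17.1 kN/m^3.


Compute active earth pressure coefficient:
Ka = tan^2(45 - phi/2) = tan^2(27.0) = 0.259616
Compute active force:
Pa = 0.5 * Ka * gamma * H^2
Pa = 0.5 * 0.259616 * 17.1 * 8.1^2
Pa = 145.64 kN/m


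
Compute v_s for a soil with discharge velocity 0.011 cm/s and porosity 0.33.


Using v_s = v_d / n
v_s = 0.011 / 0.33
v_s = 0.03333 cm/s


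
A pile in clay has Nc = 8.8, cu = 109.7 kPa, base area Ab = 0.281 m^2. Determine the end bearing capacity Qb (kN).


Using Qb = Nc * cu * Ab
Qb = 8.8 * 109.7 * 0.281
Qb = 271.27 kN


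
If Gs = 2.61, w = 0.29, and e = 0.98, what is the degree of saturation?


Using S = Gs * w / e
S = 2.61 * 0.29 / 0.98
S = 0.7723


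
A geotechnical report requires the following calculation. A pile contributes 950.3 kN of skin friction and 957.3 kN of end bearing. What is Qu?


Using Qu = Qf + Qb
Qu = 950.3 + 957.3
Qu = 1907.6 kN


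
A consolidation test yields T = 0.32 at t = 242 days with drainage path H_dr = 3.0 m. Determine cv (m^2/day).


Using cv = T * H_dr^2 / t
H_dr^2 = 3.0^2 = 9.0
cv = 0.32 * 9.0 / 242
cv = 0.0119 m^2/day
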